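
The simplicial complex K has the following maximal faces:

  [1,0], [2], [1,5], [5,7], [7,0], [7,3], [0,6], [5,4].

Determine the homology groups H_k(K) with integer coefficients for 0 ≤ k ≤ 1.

We work with the vertex ordering 0 < 1 < 2 < 3 < 4 < 5 < 6 < 7. The simplices of K, each written with vertices in increasing order, are:

  0-simplices (8): [0], [1], [2], [3], [4], [5], [6], [7]
  1-simplices (7): [0,1], [0,6], [0,7], [1,5], [3,7], [4,5], [5,7]

so the chain groups are C_0 ≅ Z^8, C_1 ≅ Z^7.

∂_1: C_1 → C_0 sends each edge [p,q] (with p < q) to q − p. For instance
  ∂[4,5] = [5] − [4].
This gives a 8×7 integer matrix of rank 6; reducing to Smith normal form yields diagonal entries (1,1,1,1,1,1).

Computing H_k = (kernel of ∂_k) / (image of ∂_{k+1}):

  H_0: rank C_0 − rank ∂_1 = 8 − 6 = 2, and the invariant factors of ∂_1 are all 1, so H_0 = Z^2.
  H_1: rank ker ∂_1 − rank ∂_2 = (7 − 6) − 0 = 1, and there is no ∂_2, so H_1 = Z.

H_0 ≅ Z^2,  H_1 ≅ Z.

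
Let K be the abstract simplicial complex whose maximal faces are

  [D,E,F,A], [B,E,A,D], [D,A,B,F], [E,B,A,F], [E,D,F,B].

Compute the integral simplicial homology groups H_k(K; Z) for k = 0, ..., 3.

H_0 = Z,  H_1 = 0,  H_2 = 0,  H_3 = Z.

K has 5 vertices, 10 edges, 10 triangles, 5 3-simplices.
rank ∂_0 = 0, rank ∂_1 = 4 ⇒ b_0 = 5 − 0 − 4 = 1; all invariant factors of ∂_1 are 1 so no torsion. So H_0 ≅ Z.
rank ∂_1 = 4, rank ∂_2 = 6 ⇒ b_1 = 10 − 4 − 6 = 0; all invariant factors of ∂_2 are 1 so no torsion. So H_1 ≅ 0.
rank ∂_2 = 6, rank ∂_3 = 4 ⇒ b_2 = 10 − 6 − 4 = 0; all invariant factors of ∂_3 are 1 so no torsion. So H_2 ≅ 0.
rank ∂_3 = 4, rank ∂_4 = 0 ⇒ b_3 = 5 − 4 − 0 = 1. So H_3 ≅ Z.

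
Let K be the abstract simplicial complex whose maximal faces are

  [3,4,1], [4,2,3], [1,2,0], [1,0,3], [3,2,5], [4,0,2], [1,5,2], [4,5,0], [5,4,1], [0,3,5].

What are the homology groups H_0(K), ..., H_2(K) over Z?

H_0 ≅ Z,  H_1 ≅ Z/2Z,  H_2 = 0.

Take the total order 0 < 1 < 2 < 3 < 4 < 5 on the vertex set. Then K (dimension 2) consists of the simplices:

  0-simplices (6): [0], [1], [2], [3], [4], [5]
  1-simplices (15): [0,1], [0,2], [0,3], [0,4], [0,5], [1,2], [1,3], [1,4], [1,5], [2,3], [2,4], [2,5], [3,4], [3,5], [4,5]
  2-simplices (10): [0,1,2], [0,1,3], [0,2,4], [0,3,5], [0,4,5], [1,2,5], [1,3,4], [1,4,5], [2,3,4], [2,3,5]

so the chain groups are C_0 ≅ Z^6, C_1 ≅ Z^15, C_2 ≅ Z^10.

The boundary map ∂_1: C_1 → C_0 sends each edge [p,q] (with p < q) to q − p.
This gives a 6×15 integer matrix of rank 5; reducing to Smith normal form yields diagonal entries (1,1,1,1,1).

Boundary ∂_2: C_2 → C_1 sends each 2-simplex [p,q,r] to [q,r] − [p,r] + [p,q]. For instance
  ∂[1,3,4] = [3,4] − [1,4] + [1,3],
  ∂[0,1,3] = [1,3] − [0,3] + [0,1].
The 15×10 boundary matrix has rank 10 and Smith normal form diag(1,1,1,1,1,1,1,1,1,2).

Reading off H_k = ker ∂_k / im ∂_{k+1}:

  H_0: rank C_0 − rank ∂_1 = 6 − 5 = 1, and the invariant factors of ∂_1 are all 1, so H_0 = Z.
  H_1: rank ker ∂_1 − rank ∂_2 = (15 − 5) − 10 = 0, and ∂_2 has invariant factor 2 > 1, so H_1 = Z/2Z.
  H_2: rank ker ∂_2 − rank ∂_3 = (10 − 10) − 0 = 0, and there is no ∂_3, so H_2 = 0.

As a check, the Euler characteristic is 6 − 15 + 10 = 1, which agrees with 1 − 0 + 0 = 1.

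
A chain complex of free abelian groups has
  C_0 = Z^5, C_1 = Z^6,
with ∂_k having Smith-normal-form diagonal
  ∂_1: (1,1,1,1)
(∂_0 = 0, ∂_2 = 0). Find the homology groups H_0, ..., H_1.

H_0: b_0 = 5 − 0 − 4 = 1; torsion from ∂_1 factors > 1: none. So H_0 ≅ Z.
H_1: b_1 = 6 − 4 − 0 = 2; torsion from ∂_2 factors > 1: none. So H_1 ≅ Z^2.

H_0 ≅ Z,  H_1 ≅ Z^2.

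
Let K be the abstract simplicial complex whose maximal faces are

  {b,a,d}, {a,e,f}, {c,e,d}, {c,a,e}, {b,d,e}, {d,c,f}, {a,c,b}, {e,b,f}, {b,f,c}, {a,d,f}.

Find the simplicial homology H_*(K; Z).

H_0 ≅ Z,  H_1 ≅ Z/2Z,  H_2 = 0.

Order the vertices as a < b < c < d < e < f. Listing each simplex with vertices in this order, K has dimension 2 with simplices:

  0-simplices (6): a, b, c, d, e, f
  1-simplices (15): ab, ac, ad, ae, af, bc, bd, be, bf, cd, ce, cf, de, df, ef
  2-simplices (10): abc, abd, ace, adf, aef, bcf, bde, bef, cde, cdf

so the chain groups are C_0 ≅ Z^6, C_1 ≅ Z^15, C_2 ≅ Z^10.

∂_1: C_1 → C_0 maps an edge to its endpoints' difference, ∂[p,q] = q − p. For instance
  ∂ac = c − a.
As a 6×15 matrix over Z this has rank 5, with invariant factors (1,1,1,1,1).

Boundary ∂_2: C_2 → C_1 maps a triangle to the signed sum of its edges. For instance
  ∂bcf = cf − bf + bc,
  ∂cdf = df − cf + cd.
This gives a 15×10 integer matrix of rank 10; reducing to Smith normal form yields diagonal entries (1,1,1,1,1,1,1,1,1,2).

From H_k ≅ ker(∂_k) / im(∂_{k+1}) we obtain:

  H_0: rank C_0 − rank ∂_1 = 6 − 5 = 1, and the invariant factors of ∂_1 are all 1, so H_0 ≅ Z.
  H_1: rank ker ∂_1 − rank ∂_2 = (15 − 5) − 10 = 0, and ∂_2 has invariant factor 2 > 1, so H_1 ≅ Z/2Z.
  H_2: rank ker ∂_2 − rank ∂_3 = (10 − 10) − 0 = 0, and there is no ∂_3, so H_2 ≅ 0.

(K is a triangulation of the real projective plane RP^2.)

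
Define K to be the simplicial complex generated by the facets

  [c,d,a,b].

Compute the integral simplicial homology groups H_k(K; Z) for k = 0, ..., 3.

H_0 ≅ Z,  H_1 = 0,  H_2 = 0,  H_3 = 0.

We work with the vertex ordering a < b < c < d. The simplices of K, each written with vertices in increasing order, are:

  0-simplices (4): a, b, c, d
  1-simplices (6): ab, ac, ad, bc, bd, cd
  2-simplices (4): abc, abd, acd, bcd
  3-simplices (1): abcd

so the chain groups are C_0 ≅ Z^4, C_1 ≅ Z^6, C_2 ≅ Z^4, C_3 ≅ Z^1.

∂_1: C_1 → C_0 is given by ∂[p,q] = [q] − [p].
This gives a 4×6 integer matrix of rank 3; reducing to Smith normal form yields diagonal entries (1,1,1).

Boundary ∂_2: C_2 → C_1 maps a triangle to the signed sum of its edges. For instance
  ∂abd = bd − ad + ab,
  ∂bcd = cd − bd + bc.
This gives a 6×4 integer matrix of rank 3; reducing to Smith normal form yields diagonal entries (1,1,1).

The boundary map ∂_3: C_3 → C_2 sends each 3-simplex σ to the alternating sum Σ_i (−1)^i (σ with its i-th vertex removed). For instance
  ∂abcd = bcd − acd + abd − abc.
As a 4×1 matrix over Z this has rank 1, with invariant factors (1).

From H_k ≅ ker(∂_k) / im(∂_{k+1}) we obtain:

  H_0: rank C_0 − rank ∂_1 = 4 − 3 = 1, and the invariant factors of ∂_1 are all 1, so H_0 = Z.
  H_1: rank ker ∂_1 − rank ∂_2 = (6 − 3) − 3 = 0, and the invariant factors of ∂_2 are all 1, so H_1 = 0.
  H_2: rank ker ∂_2 − rank ∂_3 = (4 − 3) − 1 = 0, and the invariant factors of ∂_3 are all 1, so H_2 = 0.
  H_3: rank ker ∂_3 − rank ∂_4 = (1 − 1) − 0 = 0, and there is no ∂_4, so H_3 = 0.

As a check, the Euler characteristic is 4 − 6 + 4 − 1 = 1, which agrees with 1 − 0 + 0 − 0 = 1.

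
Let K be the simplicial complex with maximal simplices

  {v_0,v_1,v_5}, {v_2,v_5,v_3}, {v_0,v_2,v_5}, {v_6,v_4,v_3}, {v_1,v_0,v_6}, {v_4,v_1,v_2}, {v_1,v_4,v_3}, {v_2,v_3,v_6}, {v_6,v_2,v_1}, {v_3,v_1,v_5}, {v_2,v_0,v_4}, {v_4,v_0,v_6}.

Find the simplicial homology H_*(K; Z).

We work with the vertex ordering v_0 < v_1 < v_2 < v_3 < v_4 < v_5 < v_6. The simplices of K, each written with vertices in increasing order, are:

  0-simplices (7): [v_0], [v_1], [v_2], [v_3], [v_4], [v_5], [v_6]
  1-simplices (18): (18 of them)
  2-simplices (12): (12 of them)

giving chain groups C_0 ≅ Z^7, C_1 ≅ Z^18, C_2 ≅ Z^12.

Boundary ∂_1: C_1 → C_0 maps an edge to its endpoints' difference, ∂[p,q] = q − p.
This gives a 7×18 integer matrix of rank 6; reducing to Smith normal form yields diagonal entries (1,1,1,1,1,1).

∂_2: C_2 → C_1 acts by ∂[p,q,r] = [q,r] − [p,r] + [p,q]. For instance
  ∂[v_0,v_2,v_4] = [v_2,v_4] − [v_0,v_4] + [v_0,v_2],
  ∂[v_3,v_4,v_6] = [v_4,v_6] − [v_3,v_6] + [v_3,v_4].
The resulting 18×12 matrix has rank 12, and its Smith normal form has invariant factors (1,1,1,1,1,1,1,1,1,1,1,2).

Reading off H_k = ker ∂_k / im ∂_{k+1}:

  H_0: rank C_0 − rank ∂_1 = 7 − 6 = 1, and the invariant factors of ∂_1 are all 1, so H_0 = Z.
  H_1: rank ker ∂_1 − rank ∂_2 = (18 − 6) − 12 = 0, and ∂_2 has invariant factor 2 > 1, so H_1 = Z/2.
  H_2: rank ker ∂_2 − rank ∂_3 = (12 − 12) − 0 = 0, and there is no ∂_3, so H_2 = 0.

(K is a triangulation of the real projective plane RP^2.)

H_0 = Z,  H_1 = Z/2,  H_2 = 0.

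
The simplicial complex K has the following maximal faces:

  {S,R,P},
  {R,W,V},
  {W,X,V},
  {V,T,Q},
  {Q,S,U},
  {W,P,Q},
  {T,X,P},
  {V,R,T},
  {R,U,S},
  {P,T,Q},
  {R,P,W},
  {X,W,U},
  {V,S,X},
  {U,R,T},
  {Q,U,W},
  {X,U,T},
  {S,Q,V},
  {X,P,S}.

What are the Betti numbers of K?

b_0 = 1, b_1 = 2, b_2 = 1.

We work with the vertex ordering P < Q < R < S < T < U < V < W < X. The simplices of K, each written with vertices in increasing order, are:

  0-simplices (9): P, Q, R, S, T, U, V, W, X
  1-simplices (27): PQ, PR, PS, PT, PW, PX, QS, QT, QU, QV, QW, RS, RT, RU, RV, RW, SU, SV, SX, TU, TV, TX, UW, UX, VW, VX, WX
  2-simplices (18): PQT, PQW, PRS, PRW, PSX, PTX, QSU, QSV, QTV, QUW, RSU, RTU, RTV, RVW, SVX, TUX, UWX, VWX

Hence C_0 ≅ Z^9, C_1 ≅ Z^27, C_2 ≅ Z^18.

∂_1: C_1 → C_0 is given by ∂[p,q] = [q] − [p]. For instance
  ∂VW = W − V.
The resulting 9×27 matrix has rank 8, and its Smith normal form has invariant factors (1,1,1,1,1,1,1,1).

∂_2: C_2 → C_1 acts by ∂[p,q,r] = [q,r] − [p,r] + [p,q]. For instance
  ∂PSX = SX − PX + PS,
  ∂UWX = WX − UX + UW.
The 27×18 boundary matrix has rank 17 and Smith normal form diag(1,1,1,1,1,1,1,1,1,1,1,1,1,1,1,1,1).

Now H_k = ker ∂_k / im ∂_{k+1}, so:

  H_0: rank C_0 − rank ∂_1 = 9 − 8 = 1, and the invariant factors of ∂_1 are all 1, so H_0 = Z.
  H_1: rank ker ∂_1 − rank ∂_2 = (27 − 8) − 17 = 2, and the invariant factors of ∂_2 are all 1, so H_1 = Z^2.
  H_2: rank ker ∂_2 − rank ∂_3 = (18 − 17) − 0 = 1, and there is no ∂_3, so H_2 = Z.

Hence the Betti numbers are b_0 = 1, b_1 = 2, b_2 = 1.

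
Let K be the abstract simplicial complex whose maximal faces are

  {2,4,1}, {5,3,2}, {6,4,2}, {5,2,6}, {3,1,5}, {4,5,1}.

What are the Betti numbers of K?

b_0 = 1, b_1 = 1, b_2 = 0.

Fix the vertex order 1 < 2 < 3 < 4 < 5 < 6 and write every simplex with vertices in increasing order. Then dim K = 2 and the simplices of K are:

  0-simplices (6): [1], [2], [3], [4], [5], [6]
  1-simplices (12): [1,2], [1,3], [1,4], [1,5], [2,3], [2,4], [2,5], [2,6], [3,5], [4,5], [4,6], [5,6]
  2-simplices (6): [1,2,4], [1,3,5], [1,4,5], [2,3,5], [2,4,6], [2,5,6]

giving chain groups C_0 ≅ Z^6, C_1 ≅ Z^12, C_2 ≅ Z^6.

The boundary map ∂_1: C_1 → C_0 is given by ∂[p,q] = [q] − [p]. For instance
  ∂[1,3] = [3] − [1].
The resulting 6×12 matrix has rank 5, and its Smith normal form has invariant factors (1,1,1,1,1).

∂_2: C_2 → C_1 acts by ∂[p,q,r] = [q,r] − [p,r] + [p,q]. For instance
  ∂[2,4,6] = [4,6] − [2,6] + [2,4],
  ∂[1,3,5] = [3,5] − [1,5] + [1,3].
As a 12×6 matrix over Z this has rank 6, with invariant factors (1,1,1,1,1,1).

Computing H_k = (kernel of ∂_k) / (image of ∂_{k+1}):

  H_0: rank C_0 − rank ∂_1 = 6 − 5 = 1, and the invariant factors of ∂_1 are all 1, so H_0 ≅ Z.
  H_1: rank ker ∂_1 − rank ∂_2 = (12 − 5) − 6 = 1, and the invariant factors of ∂_2 are all 1, so H_1 ≅ Z.
  H_2: rank ker ∂_2 − rank ∂_3 = (6 − 6) − 0 = 0, and there is no ∂_3, so H_2 ≅ 0.

As a check, the Euler characteristic is 6 − 12 + 6 = 0, which agrees with 1 − 1 + 0 = 0.

Hence the Betti numbers are b_0 = 1, b_1 = 1, b_2 = 0.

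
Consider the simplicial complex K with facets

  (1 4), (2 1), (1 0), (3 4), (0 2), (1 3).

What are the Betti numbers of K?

Fix the vertex order 0 < 1 < 2 < 3 < 4 and write every simplex with vertices in increasing order. Then dim K = 1 and the simplices of K are:

  0-simplices (5): [0], [1], [2], [3], [4]
  1-simplices (6): [0,1], [0,2], [1,2], [1,3], [1,4], [3,4]

giving chain groups C_0 ≅ Z^5, C_1 ≅ Z^6.

Boundary ∂_1: C_1 → C_0 is given by ∂[p,q] = [q] − [p]. For instance
  ∂[1,4] = [4] − [1].
This gives a 5×6 integer matrix of rank 4; reducing to Smith normal form yields diagonal entries (1,1,1,1).

From H_k ≅ ker(∂_k) / im(∂_{k+1}) we obtain:

  H_0: rank C_0 − rank ∂_1 = 5 − 4 = 1, and the invariant factors of ∂_1 are all 1, so H_0 = Z.
  H_1: rank ker ∂_1 − rank ∂_2 = (6 − 4) − 0 = 2, and there is no ∂_2, so H_1 = Z^2.

As a check, the Euler characteristic is 5 − 6 = -1, which agrees with 1 − 2 = -1.

Hence the Betti numbers are b_0 = 1, b_1 = 2.

b_0 = 1, b_1 = 2.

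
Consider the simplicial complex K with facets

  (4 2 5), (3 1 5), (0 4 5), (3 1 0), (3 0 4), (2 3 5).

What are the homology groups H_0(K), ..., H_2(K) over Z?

H_0 ≅ Z,  H_1 ≅ Z,  H_2 = 0.

Take the total order 0 < 1 < 2 < 3 < 4 < 5 on the vertex set. Then K (dimension 2) consists of the simplices:

  0-simplices (6): [0], [1], [2], [3], [4], [5]
  1-simplices (12): [0,1], [0,3], [0,4], [0,5], [1,3], [1,5], [2,3], [2,4], [2,5], [3,4], [3,5], [4,5]
  2-simplices (6): [0,1,3], [0,3,4], [0,4,5], [1,3,5], [2,3,5], [2,4,5]

Hence C_0 ≅ Z^6, C_1 ≅ Z^12, C_2 ≅ Z^6.

Boundary ∂_1: C_1 → C_0 is given by ∂[p,q] = [q] − [p]. For instance
  ∂[2,5] = [5] − [2].
The 6×12 boundary matrix has rank 5 and Smith normal form diag(1,1,1,1,1).

∂_2: C_2 → C_1 maps a triangle to the signed sum of its edges. For instance
  ∂[0,3,4] = [3,4] − [0,4] + [0,3],
  ∂[1,3,5] = [3,5] − [1,5] + [1,3].
As a 12×6 matrix over Z this has rank 6, with invariant factors (1,1,1,1,1,1).

Reading off H_k = ker ∂_k / im ∂_{k+1}:

  H_0: rank C_0 − rank ∂_1 = 6 − 5 = 1, and the invariant factors of ∂_1 are all 1, so H_0 = Z.
  H_1: rank ker ∂_1 − rank ∂_2 = (12 − 5) − 6 = 1, and the invariant factors of ∂_2 are all 1, so H_1 = Z.
  H_2: rank ker ∂_2 − rank ∂_3 = (6 − 6) − 0 = 0, and there is no ∂_3, so H_2 = 0.

As a check, the Euler characteristic is 6 − 12 + 6 = 0, which agrees with 1 − 1 + 0 = 0.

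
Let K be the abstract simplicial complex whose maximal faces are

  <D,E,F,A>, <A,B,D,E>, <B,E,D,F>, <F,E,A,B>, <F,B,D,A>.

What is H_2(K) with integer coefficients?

H_2 = 0.

We work with the vertex ordering A < B < D < E < F. The simplices of K, each written with vertices in increasing order, are:

  0-simplices (5): A, B, D, E, F
  1-simplices (10): AB, AD, AE, AF, BD, BE, BF, DE, DF, EF
  2-simplices (10): ABD, ABE, ABF, ADE, ADF, AEF, BDE, BDF, BEF, DEF
  3-simplices (5): ABDE, ABDF, ABEF, ADEF, BDEF

giving chain groups C_0 ≅ Z^5, C_1 ≅ Z^10, C_2 ≅ Z^10, C_3 ≅ Z^5.

Boundary ∂_1: C_1 → C_0 maps an edge to its endpoints' difference, ∂[p,q] = q − p. For instance
  ∂BF = F − B.
This gives a 5×10 integer matrix of rank 4; reducing to Smith normal form yields diagonal entries (1,1,1,1).

∂_2: C_2 → C_1 acts by ∂[p,q,r] = [q,r] − [p,r] + [p,q]. For instance
  ∂BEF = EF − BF + BE,
  ∂BDF = DF − BF + BD.
As a 10×10 matrix over Z this has rank 6, with invariant factors (1,1,1,1,1,1).

∂_3: C_3 → C_2 sends each 3-simplex σ to the alternating sum Σ_i (−1)^i (σ with its i-th vertex removed). For instance
  ∂ADEF = DEF − AEF + ADF − ADE,
  ∂ABEF = BEF − AEF + ABF − ABE.
This gives a 10×5 integer matrix of rank 4; reducing to Smith normal form yields diagonal entries (1,1,1,1).

Computing H_k = (kernel of ∂_k) / (image of ∂_{k+1}):

  H_2: rank ker ∂_2 − rank ∂_3 = (10 − 6) − 4 = 0, and the invariant factors of ∂_3 are all 1, so H_2 ≅ 0.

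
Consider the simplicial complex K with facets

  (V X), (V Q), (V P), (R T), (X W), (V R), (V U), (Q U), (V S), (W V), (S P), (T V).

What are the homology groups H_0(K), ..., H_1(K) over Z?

H_0 = Z,  H_1 = Z^4.

K has 9 vertices, 12 edges.
rank ∂_0 = 0, rank ∂_1 = 8 ⇒ b_0 = 9 − 0 − 8 = 1; all invariant factors of ∂_1 are 1 so no torsion. So H_0 = Z.
rank ∂_1 = 8, rank ∂_2 = 0 ⇒ b_1 = 12 − 8 − 0 = 4. So H_1 = Z^4.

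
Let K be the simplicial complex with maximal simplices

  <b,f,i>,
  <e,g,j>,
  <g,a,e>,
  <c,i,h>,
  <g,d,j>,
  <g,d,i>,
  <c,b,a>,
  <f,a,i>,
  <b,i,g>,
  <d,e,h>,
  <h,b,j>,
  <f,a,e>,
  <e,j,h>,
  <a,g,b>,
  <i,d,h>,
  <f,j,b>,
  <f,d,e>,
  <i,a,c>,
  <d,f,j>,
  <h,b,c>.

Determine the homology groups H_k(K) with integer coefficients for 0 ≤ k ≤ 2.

Order the vertices as a < b < c < d < e < f < g < h < i < j. Listing each simplex with vertices in this order, K has dimension 2 with simplices:

  0-simplices (10): a, b, c, d, e, f, g, h, i, j
  1-simplices (30): ab, ac, ae, af, ag, ai, bc, bf, bg, bh, bi, bj, ch, ci, de, df, dg, dh, di, dj, ef, eg, eh, ej, fi, fj, gi, gj, hi, hj
  2-simplices (20): abc, abg, aci, aef, aeg, afi, bch, bfi, bfj, bgi, bhj, chi, def, deh, dfj, dgi, dgj, dhi, egj, ehj

giving chain groups C_0 ≅ Z^10, C_1 ≅ Z^30, C_2 ≅ Z^20.

The boundary map ∂_1: C_1 → C_0 sends each edge [p,q] (with p < q) to q − p. For instance
  ∂gi = i − g.
The 10×30 boundary matrix has rank 9 and Smith normal form diag(1,1,1,1,1,1,1,1,1).

∂_2: C_2 → C_1 acts by ∂[p,q,r] = [q,r] − [p,r] + [p,q]. For instance
  ∂egj = gj − ej + eg,
  ∂aci = ci − ai + ac.
The resulting 30×20 matrix has rank 20, and its Smith normal form has invariant factors (1,1,1,1,1,1,1,1,1,1,1,1,1,1,1,1,1,1,1,2).

From H_k ≅ ker(∂_k) / im(∂_{k+1}) we obtain:

  H_0: rank C_0 − rank ∂_1 = 10 − 9 = 1, and the invariant factors of ∂_1 are all 1, so H_0 = Z.
  H_1: rank ker ∂_1 − rank ∂_2 = (30 − 9) − 20 = 1, and ∂_2 has invariant factor 2 > 1, so H_1 = Z ⊕ Z_2.
  H_2: rank ker ∂_2 − rank ∂_3 = (20 − 20) − 0 = 0, and there is no ∂_3, so H_2 = 0.

(K is a triangulation of the Klein bottle.)

H_0 = Z,  H_1 = Z ⊕ Z_2,  H_2 = 0.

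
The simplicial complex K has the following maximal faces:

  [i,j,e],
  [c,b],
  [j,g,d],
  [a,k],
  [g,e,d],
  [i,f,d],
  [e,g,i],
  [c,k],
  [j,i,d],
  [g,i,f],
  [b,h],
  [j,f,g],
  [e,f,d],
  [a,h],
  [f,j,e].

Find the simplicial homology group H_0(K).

K has 11 vertices, 20 edges, 10 triangles.
rank ∂_0 = 0, rank ∂_1 = 9 ⇒ b_0 = 11 − 0 − 9 = 2; all invariant factors of ∂_1 are 1 so no torsion. So H_0 = Z^2.

H_0 = Z^2.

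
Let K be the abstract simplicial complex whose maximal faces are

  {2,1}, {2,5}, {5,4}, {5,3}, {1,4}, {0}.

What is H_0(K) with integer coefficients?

We work with the vertex ordering 0 < 1 < 2 < 3 < 4 < 5. The simplices of K, each written with vertices in increasing order, are:

  0-simplices (6): [0], [1], [2], [3], [4], [5]
  1-simplices (5): [1,2], [1,4], [2,5], [3,5], [4,5]

Hence C_0 ≅ Z^6, C_1 ≅ Z^5.

The boundary map ∂_1: C_1 → C_0 is given by ∂[p,q] = [q] − [p].
As a 6×5 matrix over Z this has rank 4, with invariant factors (1,1,1,1).

Reading off H_k = ker ∂_k / im ∂_{k+1}:

  H_0: rank C_0 − rank ∂_1 = 6 − 4 = 2, and the invariant factors of ∂_1 are all 1, so H_0 = Z^2.

H_0 = Z^2.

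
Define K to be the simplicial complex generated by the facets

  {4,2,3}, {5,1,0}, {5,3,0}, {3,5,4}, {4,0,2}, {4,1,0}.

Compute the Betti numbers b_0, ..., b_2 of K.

b_0 = 1, b_1 = 1, b_2 = 0.

Fix the vertex order 0 < 1 < 2 < 3 < 4 < 5 and write every simplex with vertices in increasing order. Then dim K = 2 and the simplices of K are:

  0-simplices (6): [0], [1], [2], [3], [4], [5]
  1-simplices (12): [0,1], [0,2], [0,3], [0,4], [0,5], [1,4], [1,5], [2,3], [2,4], [3,4], [3,5], [4,5]
  2-simplices (6): [0,1,4], [0,1,5], [0,2,4], [0,3,5], [2,3,4], [3,4,5]

giving chain groups C_0 ≅ Z^6, C_1 ≅ Z^12, C_2 ≅ Z^6.

Boundary ∂_1: C_1 → C_0 maps an edge to its endpoints' difference, ∂[p,q] = q − p. For instance
  ∂[0,1] = [1] − [0].
This gives a 6×12 integer matrix of rank 5; reducing to Smith normal form yields diagonal entries (1,1,1,1,1).

The boundary map ∂_2: C_2 → C_1 sends each 2-simplex [p,q,r] to [q,r] − [p,r] + [p,q]. For instance
  ∂[0,1,4] = [1,4] − [0,4] + [0,1],
  ∂[0,3,5] = [3,5] − [0,5] + [0,3].
As a 12×6 matrix over Z this has rank 6, with invariant factors (1,1,1,1,1,1).

Reading off H_k = ker ∂_k / im ∂_{k+1}:

  H_0: rank C_0 − rank ∂_1 = 6 − 5 = 1, and the invariant factors of ∂_1 are all 1, so H_0 = Z.
  H_1: rank ker ∂_1 − rank ∂_2 = (12 − 5) − 6 = 1, and the invariant factors of ∂_2 are all 1, so H_1 = Z.
  H_2: rank ker ∂_2 − rank ∂_3 = (6 − 6) − 0 = 0, and there is no ∂_3, so H_2 = 0.

Hence the Betti numbers are b_0 = 1, b_1 = 1, b_2 = 0.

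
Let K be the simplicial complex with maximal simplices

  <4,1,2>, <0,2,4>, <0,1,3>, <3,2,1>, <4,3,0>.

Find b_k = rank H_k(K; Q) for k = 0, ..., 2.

b_0 = 1, b_1 = 1, b_2 = 0.

Take the total order 0 < 1 < 2 < 3 < 4 on the vertex set. Then K (dimension 2) consists of the simplices:

  0-simplices (5): [0], [1], [2], [3], [4]
  1-simplices (10): [0,1], [0,2], [0,3], [0,4], [1,2], [1,3], [1,4], [2,3], [2,4], [3,4]
  2-simplices (5): [0,1,3], [0,2,4], [0,3,4], [1,2,3], [1,2,4]

so the chain groups are C_0 ≅ Z^5, C_1 ≅ Z^10, C_2 ≅ Z^5.

The boundary map ∂_1: C_1 → C_0 is given by ∂[p,q] = [q] − [p].
The resulting 5×10 matrix has rank 4, and its Smith normal form has invariant factors (1,1,1,1).

∂_2: C_2 → C_1 maps a triangle to the signed sum of its edges. For instance
  ∂[1,2,3] = [2,3] − [1,3] + [1,2],
  ∂[1,2,4] = [2,4] − [1,4] + [1,2].
This gives a 10×5 integer matrix of rank 5; reducing to Smith normal form yields diagonal entries (1,1,1,1,1).

Reading off H_k = ker ∂_k / im ∂_{k+1}:

  H_0: rank C_0 − rank ∂_1 = 5 − 4 = 1, and the invariant factors of ∂_1 are all 1, so H_0 ≅ Z.
  H_1: rank ker ∂_1 − rank ∂_2 = (10 − 4) − 5 = 1, and the invariant factors of ∂_2 are all 1, so H_1 ≅ Z.
  H_2: rank ker ∂_2 − rank ∂_3 = (5 − 5) − 0 = 0, and there is no ∂_3, so H_2 ≅ 0.

As a check, the Euler characteristic is 5 − 10 + 5 = 0, which agrees with 1 − 1 + 0 = 0.

Hence the Betti numbers are b_0 = 1, b_1 = 1, b_2 = 0.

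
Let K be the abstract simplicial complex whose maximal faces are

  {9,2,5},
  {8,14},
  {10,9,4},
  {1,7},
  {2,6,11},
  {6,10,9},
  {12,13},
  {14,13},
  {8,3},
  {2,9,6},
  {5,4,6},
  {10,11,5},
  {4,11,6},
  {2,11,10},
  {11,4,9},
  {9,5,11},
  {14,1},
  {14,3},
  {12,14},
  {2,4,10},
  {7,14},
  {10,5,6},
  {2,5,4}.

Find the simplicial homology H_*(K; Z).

Take the total order 1 < 2 < 3 < 4 < 5 < 6 < 7 < 8 < 9 < 10 < 11 < 12 < 13 < 14 on the vertex set. Then K (dimension 2) consists of the simplices:

  0-simplices (14): [1], [2], [3], [4], [5], [6], [7], [8], [9], [10], [11], [12], [13], [14]
  1-simplices (30): (30 of them)
  2-simplices (14): [2,4,5], [2,4,10], [2,5,9], [2,6,9], [2,6,11], [2,10,11], [4,5,6], [4,6,11], [4,9,10], [4,9,11], [5,6,10], [5,9,11], [5,10,11], [6,9,10]

so the chain groups are C_0 ≅ Z^14, C_1 ≅ Z^30, C_2 ≅ Z^14.

The boundary map ∂_1: C_1 → C_0 sends each edge [p,q] (with p < q) to q − p. For instance
  ∂[2,10] = [10] − [2].
The resulting 14×30 matrix has rank 12, and its Smith normal form has invariant factors (1,1,1,1,1,1,1,1,1,1,1,1).

Boundary ∂_2: C_2 → C_1 maps a triangle to the signed sum of its edges. For instance
  ∂[2,6,9] = [6,9] − [2,9] + [2,6],
  ∂[4,9,11] = [9,11] − [4,11] + [4,9].
As a 30×14 matrix over Z this has rank 13, with invariant factors (1,1,1,1,1,1,1,1,1,1,1,1,1).

Computing H_k = (kernel of ∂_k) / (image of ∂_{k+1}):

  H_0: rank C_0 − rank ∂_1 = 14 − 12 = 2, and the invariant factors of ∂_1 are all 1, so H_0 = Z^2.
  H_1: rank ker ∂_1 − rank ∂_2 = (30 − 12) − 13 = 5, and the invariant factors of ∂_2 are all 1, so H_1 = Z^5.
  H_2: rank ker ∂_2 − rank ∂_3 = (14 − 13) − 0 = 1, and there is no ∂_3, so H_2 = Z.

H_0 = Z^2,  H_1 = Z^5,  H_2 = Z.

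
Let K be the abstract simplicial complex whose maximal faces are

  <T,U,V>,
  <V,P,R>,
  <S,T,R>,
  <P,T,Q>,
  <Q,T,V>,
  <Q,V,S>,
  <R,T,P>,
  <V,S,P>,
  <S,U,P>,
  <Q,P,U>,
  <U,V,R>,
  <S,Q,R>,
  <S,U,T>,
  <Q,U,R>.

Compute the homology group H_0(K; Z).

Fix the vertex order P < Q < R < S < T < U < V and write every simplex with vertices in increasing order. Then dim K = 2 and the simplices of K are:

  0-simplices (7): P, Q, R, S, T, U, V
  1-simplices (21): PQ, PR, PS, PT, PU, PV, QR, QS, QT, QU, QV, RS, RT, RU, RV, ST, SU, SV, TU, TV, UV
  2-simplices (14): PQT, PQU, PRT, PRV, PSU, PSV, QRS, QRU, QSV, QTV, RST, RUV, STU, TUV

Hence C_0 ≅ Z^7, C_1 ≅ Z^21, C_2 ≅ Z^14.

The boundary map ∂_1: C_1 → C_0 maps an edge to its endpoints' difference, ∂[p,q] = q − p.
The 7×21 boundary matrix has rank 6 and Smith normal form diag(1,1,1,1,1,1).

Boundary ∂_2: C_2 → C_1 sends each 2-simplex [p,q,r] to [q,r] − [p,r] + [p,q]. For instance
  ∂PRV = RV − PV + PR,
  ∂PQU = QU − PU + PQ.
The 21×14 boundary matrix has rank 13 and Smith normal form diag(1,1,1,1,1,1,1,1,1,1,1,1,1).

Reading off H_k = ker ∂_k / im ∂_{k+1}:

  H_0: rank C_0 − rank ∂_1 = 7 − 6 = 1, and the invariant factors of ∂_1 are all 1, so H_0 ≅ Z.

H_0 = Z.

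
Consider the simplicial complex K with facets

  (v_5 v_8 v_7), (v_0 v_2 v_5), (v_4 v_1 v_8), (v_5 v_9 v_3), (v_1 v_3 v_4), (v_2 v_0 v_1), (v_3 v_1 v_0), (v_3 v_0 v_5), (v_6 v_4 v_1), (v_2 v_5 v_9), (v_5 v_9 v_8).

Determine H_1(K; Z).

Fix the vertex order v_0 < v_1 < v_2 < v_3 < v_4 < v_5 < v_6 < v_7 < v_8 < v_9 and write every simplex with vertices in increasing order. Then dim K = 2 and the simplices of K are:

  0-simplices (10): [v_0], [v_1], [v_2], [v_3], [v_4], [v_5], [v_6], [v_7], [v_8], [v_9]
  1-simplices (21): (21 of them)
  2-simplices (11): (11 of them)

giving chain groups C_0 ≅ Z^10, C_1 ≅ Z^21, C_2 ≅ Z^11.

The boundary map ∂_1: C_1 → C_0 is given by ∂[p,q] = [q] − [p]. For instance
  ∂[v_3,v_5] = [v_5] − [v_3].
The 10×21 boundary matrix has rank 9 and Smith normal form diag(1,1,1,1,1,1,1,1,1).

∂_2: C_2 → C_1 sends each 2-simplex [p,q,r] to [q,r] − [p,r] + [p,q]. For instance
  ∂[v_2,v_5,v_9] = [v_5,v_9] − [v_2,v_9] + [v_2,v_5],
  ∂[v_3,v_5,v_9] = [v_5,v_9] − [v_3,v_9] + [v_3,v_5].
As a 21×11 matrix over Z this has rank 11, with invariant factors (1,1,1,1,1,1,1,1,1,1,1).

From H_k ≅ ker(∂_k) / im(∂_{k+1}) we obtain:

  H_1: rank ker ∂_1 − rank ∂_2 = (21 − 9) − 11 = 1, and the invariant factors of ∂_2 are all 1, so H_1 = Z.

H_1 ≅ Z.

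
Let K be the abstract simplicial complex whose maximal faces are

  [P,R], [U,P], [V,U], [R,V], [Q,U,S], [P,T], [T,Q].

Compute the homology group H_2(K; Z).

H_2 ≅ 0.

Take the total order P < Q < R < S < T < U < V on the vertex set. Then K (dimension 2) consists of the simplices:

  0-simplices (7): P, Q, R, S, T, U, V
  1-simplices (9): PR, PT, PU, QS, QT, QU, RV, SU, UV
  2-simplices (1): QSU

Hence C_0 ≅ Z^7, C_1 ≅ Z^9, C_2 ≅ Z^1.

Boundary ∂_1: C_1 → C_0 is given by ∂[p,q] = [q] − [p]. For instance
  ∂PU = U − P.
This gives a 7×9 integer matrix of rank 6; reducing to Smith normal form yields diagonal entries (1,1,1,1,1,1).

The boundary map ∂_2: C_2 → C_1 acts by ∂[p,q,r] = [q,r] − [p,r] + [p,q]. For instance
  ∂QSU = SU − QU + QS.
As a 9×1 matrix over Z this has rank 1, with invariant factors (1).

Computing H_k = (kernel of ∂_k) / (image of ∂_{k+1}):

  H_2: rank ker ∂_2 − rank ∂_3 = (1 − 1) − 0 = 0, and there is no ∂_3, so H_2 ≅ 0.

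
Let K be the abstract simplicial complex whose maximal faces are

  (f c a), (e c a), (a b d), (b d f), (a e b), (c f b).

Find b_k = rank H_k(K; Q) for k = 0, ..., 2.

b_0 = 1, b_1 = 1, b_2 = 0.

Fix the vertex order a < b < c < d < e < f and write every simplex with vertices in increasing order. Then dim K = 2 and the simplices of K are:

  0-simplices (6): a, b, c, d, e, f
  1-simplices (12): ab, ac, ad, ae, af, bc, bd, be, bf, ce, cf, df
  2-simplices (6): abd, abe, ace, acf, bcf, bdf

Hence C_0 ≅ Z^6, C_1 ≅ Z^12, C_2 ≅ Z^6.

∂_1: C_1 → C_0 is given by ∂[p,q] = [q] − [p]. For instance
  ∂ad = d − a.
The resulting 6×12 matrix has rank 5, and its Smith normal form has invariant factors (1,1,1,1,1).

∂_2: C_2 → C_1 sends each 2-simplex [p,q,r] to [q,r] − [p,r] + [p,q]. For instance
  ∂abd = bd − ad + ab,
  ∂acf = cf − af + ac.
The resulting 12×6 matrix has rank 6, and its Smith normal form has invariant factors (1,1,1,1,1,1).

Reading off H_k = ker ∂_k / im ∂_{k+1}:

  H_0: rank C_0 − rank ∂_1 = 6 − 5 = 1, and the invariant factors of ∂_1 are all 1, so H_0 ≅ Z.
  H_1: rank ker ∂_1 − rank ∂_2 = (12 − 5) − 6 = 1, and the invariant factors of ∂_2 are all 1, so H_1 ≅ Z.
  H_2: rank ker ∂_2 − rank ∂_3 = (6 − 6) − 0 = 0, and there is no ∂_3, so H_2 ≅ 0.

As a check, the Euler characteristic is 6 − 12 + 6 = 0, which agrees with 1 − 1 + 0 = 0.

Hence the Betti numbers are b_0 = 1, b_1 = 1, b_2 = 0.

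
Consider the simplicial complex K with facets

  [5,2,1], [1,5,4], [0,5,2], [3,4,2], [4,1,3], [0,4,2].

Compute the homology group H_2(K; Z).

H_2 = 0.

We work with the vertex ordering 0 < 1 < 2 < 3 < 4 < 5. The simplices of K, each written with vertices in increasing order, are:

  0-simplices (6): [0], [1], [2], [3], [4], [5]
  1-simplices (12): [0,2], [0,4], [0,5], [1,2], [1,3], [1,4], [1,5], [2,3], [2,4], [2,5], [3,4], [4,5]
  2-simplices (6): [0,2,4], [0,2,5], [1,2,5], [1,3,4], [1,4,5], [2,3,4]

Hence C_0 ≅ Z^6, C_1 ≅ Z^12, C_2 ≅ Z^6.

The boundary map ∂_1: C_1 → C_0 is given by ∂[p,q] = [q] − [p]. For instance
  ∂[0,4] = [4] − [0].
The 6×12 boundary matrix has rank 5 and Smith normal form diag(1,1,1,1,1).

Boundary ∂_2: C_2 → C_1 sends each 2-simplex [p,q,r] to [q,r] − [p,r] + [p,q]. For instance
  ∂[0,2,4] = [2,4] − [0,4] + [0,2],
  ∂[1,3,4] = [3,4] − [1,4] + [1,3].
The resulting 12×6 matrix has rank 6, and its Smith normal form has invariant factors (1,1,1,1,1,1).

Now H_k = ker ∂_k / im ∂_{k+1}, so:

  H_2: rank ker ∂_2 − rank ∂_3 = (6 − 6) − 0 = 0, and there is no ∂_3, so H_2 = 0.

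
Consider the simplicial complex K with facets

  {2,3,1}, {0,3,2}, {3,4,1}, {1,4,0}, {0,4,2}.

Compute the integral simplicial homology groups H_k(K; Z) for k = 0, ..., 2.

H_0 = Z,  H_1 = Z,  H_2 = 0.

Take the total order 0 < 1 < 2 < 3 < 4 on the vertex set. Then K (dimension 2) consists of the simplices:

  0-simplices (5): [0], [1], [2], [3], [4]
  1-simplices (10): [0,1], [0,2], [0,3], [0,4], [1,2], [1,3], [1,4], [2,3], [2,4], [3,4]
  2-simplices (5): [0,1,4], [0,2,3], [0,2,4], [1,2,3], [1,3,4]

giving chain groups C_0 ≅ Z^5, C_1 ≅ Z^10, C_2 ≅ Z^5.

∂_1: C_1 → C_0 sends each edge [p,q] (with p < q) to q − p.
As a 5×10 matrix over Z this has rank 4, with invariant factors (1,1,1,1).

∂_2: C_2 → C_1 maps a triangle to the signed sum of its edges. For instance
  ∂[0,1,4] = [1,4] − [0,4] + [0,1],
  ∂[0,2,3] = [2,3] − [0,3] + [0,2].
The resulting 10×5 matrix has rank 5, and its Smith normal form has invariant factors (1,1,1,1,1).

Now H_k = ker ∂_k / im ∂_{k+1}, so:

  H_0: rank C_0 − rank ∂_1 = 5 − 4 = 1, and the invariant factors of ∂_1 are all 1, so H_0 = Z.
  H_1: rank ker ∂_1 − rank ∂_2 = (10 − 4) − 5 = 1, and the invariant factors of ∂_2 are all 1, so H_1 = Z.
  H_2: rank ker ∂_2 − rank ∂_3 = (5 − 5) − 0 = 0, and there is no ∂_3, so H_2 = 0.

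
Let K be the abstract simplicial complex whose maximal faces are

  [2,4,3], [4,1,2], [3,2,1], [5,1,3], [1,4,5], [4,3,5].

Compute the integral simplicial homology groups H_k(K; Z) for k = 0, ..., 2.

We work with the vertex ordering 1 < 2 < 3 < 4 < 5. The simplices of K, each written with vertices in increasing order, are:

  0-simplices (5): [1], [2], [3], [4], [5]
  1-simplices (9): [1,2], [1,3], [1,4], [1,5], [2,3], [2,4], [3,4], [3,5], [4,5]
  2-simplices (6): [1,2,3], [1,2,4], [1,3,5], [1,4,5], [2,3,4], [3,4,5]

so the chain groups are C_0 ≅ Z^5, C_1 ≅ Z^9, C_2 ≅ Z^6.

Boundary ∂_1: C_1 → C_0 maps an edge to its endpoints' difference, ∂[p,q] = q − p.
As a 5×9 matrix over Z this has rank 4, with invariant factors (1,1,1,1).

The boundary map ∂_2: C_2 → C_1 acts by ∂[p,q,r] = [q,r] − [p,r] + [p,q]. For instance
  ∂[1,2,3] = [2,3] − [1,3] + [1,2],
  ∂[1,3,5] = [3,5] − [1,5] + [1,3].
As a 9×6 matrix over Z this has rank 5, with invariant factors (1,1,1,1,1).

Now H_k = ker ∂_k / im ∂_{k+1}, so:

  H_0: rank C_0 − rank ∂_1 = 5 − 4 = 1, and the invariant factors of ∂_1 are all 1, so H_0 = Z.
  H_1: rank ker ∂_1 − rank ∂_2 = (9 − 4) − 5 = 0, and the invariant factors of ∂_2 are all 1, so H_1 = 0.
  H_2: rank ker ∂_2 − rank ∂_3 = (6 − 5) − 0 = 1, and there is no ∂_3, so H_2 = Z.

As a check, the Euler characteristic is 5 − 9 + 6 = 2, which agrees with 1 − 0 + 1 = 2.

H_0 = Z,  H_1 = 0,  H_2 = Z.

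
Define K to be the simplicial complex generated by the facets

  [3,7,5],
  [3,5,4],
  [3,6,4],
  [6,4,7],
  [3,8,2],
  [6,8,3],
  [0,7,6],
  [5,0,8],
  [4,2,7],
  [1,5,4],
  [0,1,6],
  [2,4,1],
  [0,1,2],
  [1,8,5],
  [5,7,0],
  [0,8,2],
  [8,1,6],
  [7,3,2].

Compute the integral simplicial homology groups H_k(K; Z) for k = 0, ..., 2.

H_0 ≅ Z,  H_1 ≅ Z ⊕ Z/2Z,  H_2 = 0.

We work with the vertex ordering 0 < 1 < 2 < 3 < 4 < 5 < 6 < 7 < 8. The simplices of K, each written with vertices in increasing order, are:

  0-simplices (9): [0], [1], [2], [3], [4], [5], [6], [7], [8]
  1-simplices (27): (27 of them)
  2-simplices (18): [0,1,2], [0,1,6], [0,2,8], [0,5,7], [0,5,8], [0,6,7], [1,2,4], [1,4,5], [1,5,8], [1,6,8], [2,3,7], [2,3,8], [2,4,7], [3,4,5], [3,4,6], [3,5,7], [3,6,8], [4,6,7]

giving chain groups C_0 ≅ Z^9, C_1 ≅ Z^27, C_2 ≅ Z^18.

The boundary map ∂_1: C_1 → C_0 maps an edge to its endpoints' difference, ∂[p,q] = q − p. For instance
  ∂[0,8] = [8] − [0].
The 9×27 boundary matrix has rank 8 and Smith normal form diag(1,1,1,1,1,1,1,1).

∂_2: C_2 → C_1 maps a triangle to the signed sum of its edges. For instance
  ∂[1,2,4] = [2,4] − [1,4] + [1,2],
  ∂[0,1,6] = [1,6] − [0,6] + [0,1].
This gives a 27×18 integer matrix of rank 18; reducing to Smith normal form yields diagonal entries (1,1,1,1,1,1,1,1,1,1,1,1,1,1,1,1,1,2).

Computing H_k = (kernel of ∂_k) / (image of ∂_{k+1}):

  H_0: rank C_0 − rank ∂_1 = 9 − 8 = 1, and the invariant factors of ∂_1 are all 1, so H_0 = Z.
  H_1: rank ker ∂_1 − rank ∂_2 = (27 − 8) − 18 = 1, and ∂_2 has invariant factor 2 > 1, so H_1 = Z ⊕ Z/2Z.
  H_2: rank ker ∂_2 − rank ∂_3 = (18 − 18) − 0 = 0, and there is no ∂_3, so H_2 = 0.

As a check, the Euler characteristic is 9 − 27 + 18 = 0, which agrees with 1 − 1 + 0 = 0.
(K is a triangulation of the Klein bottle.)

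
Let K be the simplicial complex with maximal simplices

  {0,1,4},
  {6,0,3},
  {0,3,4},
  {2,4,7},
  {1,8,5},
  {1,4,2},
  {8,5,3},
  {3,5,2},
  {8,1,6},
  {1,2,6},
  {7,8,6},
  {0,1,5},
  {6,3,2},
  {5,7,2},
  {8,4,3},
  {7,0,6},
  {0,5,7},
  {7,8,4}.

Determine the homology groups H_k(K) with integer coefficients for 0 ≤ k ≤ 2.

Take the total order 0 < 1 < 2 < 3 < 4 < 5 < 6 < 7 < 8 on the vertex set. Then K (dimension 2) consists of the simplices:

  0-simplices (9): [0], [1], [2], [3], [4], [5], [6], [7], [8]
  1-simplices (27): (27 of them)
  2-simplices (18): [0,1,4], [0,1,5], [0,3,4], [0,3,6], [0,5,7], [0,6,7], [1,2,4], [1,2,6], [1,5,8], [1,6,8], [2,3,5], [2,3,6], [2,4,7], [2,5,7], [3,4,8], [3,5,8], [4,7,8], [6,7,8]

Hence C_0 ≅ Z^9, C_1 ≅ Z^27, C_2 ≅ Z^18.

∂_1: C_1 → C_0 maps an edge to its endpoints' difference, ∂[p,q] = q − p. For instance
  ∂[0,6] = [6] − [0].
The 9×27 boundary matrix has rank 8 and Smith normal form diag(1,1,1,1,1,1,1,1).

∂_2: C_2 → C_1 acts by ∂[p,q,r] = [q,r] − [p,r] + [p,q]. For instance
  ∂[0,1,5] = [1,5] − [0,5] + [0,1],
  ∂[4,7,8] = [7,8] − [4,8] + [4,7].
The 27×18 boundary matrix has rank 17 and Smith normal form diag(1,1,1,1,1,1,1,1,1,1,1,1,1,1,1,1,1).

Now H_k = ker ∂_k / im ∂_{k+1}, so:

  H_0: rank C_0 − rank ∂_1 = 9 − 8 = 1, and the invariant factors of ∂_1 are all 1, so H_0 ≅ Z.
  H_1: rank ker ∂_1 − rank ∂_2 = (27 − 8) − 17 = 2, and the invariant factors of ∂_2 are all 1, so H_1 ≅ Z^2.
  H_2: rank ker ∂_2 − rank ∂_3 = (18 − 17) − 0 = 1, and there is no ∂_3, so H_2 ≅ Z.

H_0 = Z,  H_1 = Z^2,  H_2 = Z.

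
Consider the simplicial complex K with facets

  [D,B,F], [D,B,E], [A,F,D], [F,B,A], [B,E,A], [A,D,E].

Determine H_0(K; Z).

We work with the vertex ordering A < B < D < E < F. The simplices of K, each written with vertices in increasing order, are:

  0-simplices (5): A, B, D, E, F
  1-simplices (9): AB, AD, AE, AF, BD, BE, BF, DE, DF
  2-simplices (6): ABE, ABF, ADE, ADF, BDE, BDF

Hence C_0 ≅ Z^5, C_1 ≅ Z^9, C_2 ≅ Z^6.

Boundary ∂_1: C_1 → C_0 sends each edge [p,q] (with p < q) to q − p. For instance
  ∂BE = E − B.
This gives a 5×9 integer matrix of rank 4; reducing to Smith normal form yields diagonal entries (1,1,1,1).

Boundary ∂_2: C_2 → C_1 maps a triangle to the signed sum of its edges. For instance
  ∂ABE = BE − AE + AB,
  ∂BDF = DF − BF + BD.
This gives a 9×6 integer matrix of rank 5; reducing to Smith normal form yields diagonal entries (1,1,1,1,1).

From H_k ≅ ker(∂_k) / im(∂_{k+1}) we obtain:

  H_0: rank C_0 − rank ∂_1 = 5 − 4 = 1, and the invariant factors of ∂_1 are all 1, so H_0 = Z.

(K is a triangulation of the 2-sphere S^2.)

H_0 = Z.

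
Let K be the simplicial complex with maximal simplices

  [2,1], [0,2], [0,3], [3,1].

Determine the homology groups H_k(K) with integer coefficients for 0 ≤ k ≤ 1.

H_0 = Z,  H_1 = Z.

Take the total order 0 < 1 < 2 < 3 on the vertex set. Then K (dimension 1) consists of the simplices:

  0-simplices (4): [0], [1], [2], [3]
  1-simplices (4): [0,2], [0,3], [1,2], [1,3]

Hence C_0 ≅ Z^4, C_1 ≅ Z^4.

Boundary ∂_1: C_1 → C_0 is given by ∂[p,q] = [q] − [p]. For instance
  ∂[0,3] = [3] − [0].
The resulting 4×4 matrix has rank 3, and its Smith normal form has invariant factors (1,1,1).

From H_k ≅ ker(∂_k) / im(∂_{k+1}) we obtain:

  H_0: rank C_0 − rank ∂_1 = 4 − 3 = 1, and the invariant factors of ∂_1 are all 1, so H_0 = Z.
  H_1: rank ker ∂_1 − rank ∂_2 = (4 − 3) − 0 = 1, and there is no ∂_2, so H_1 = Z.

As a check, the Euler characteristic is 4 − 4 = 0, which agrees with 1 − 1 = 0.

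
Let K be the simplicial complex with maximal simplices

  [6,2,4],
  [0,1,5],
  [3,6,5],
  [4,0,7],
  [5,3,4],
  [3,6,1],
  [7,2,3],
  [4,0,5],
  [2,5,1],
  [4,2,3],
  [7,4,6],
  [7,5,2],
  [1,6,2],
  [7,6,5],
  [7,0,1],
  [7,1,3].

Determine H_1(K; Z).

H_1 ≅ Z^2.

Take the total order 0 < 1 < 2 < 3 < 4 < 5 < 6 < 7 on the vertex set. Then K (dimension 2) consists of the simplices:

  0-simplices (8): [0], [1], [2], [3], [4], [5], [6], [7]
  1-simplices (24): (24 of them)
  2-simplices (16): [0,1,5], [0,1,7], [0,4,5], [0,4,7], [1,2,5], [1,2,6], [1,3,6], [1,3,7], [2,3,4], [2,3,7], [2,4,6], [2,5,7], [3,4,5], [3,5,6], [4,6,7], [5,6,7]

giving chain groups C_0 ≅ Z^8, C_1 ≅ Z^24, C_2 ≅ Z^16.

∂_1: C_1 → C_0 is given by ∂[p,q] = [q] − [p]. For instance
  ∂[2,6] = [6] − [2].
This gives a 8×24 integer matrix of rank 7; reducing to Smith normal form yields diagonal entries (1,1,1,1,1,1,1).

The boundary map ∂_2: C_2 → C_1 sends each 2-simplex [p,q,r] to [q,r] − [p,r] + [p,q]. For instance
  ∂[2,4,6] = [4,6] − [2,6] + [2,4],
  ∂[1,3,7] = [3,7] − [1,7] + [1,3].
The resulting 24×16 matrix has rank 15, and its Smith normal form has invariant factors (1,1,1,1,1,1,1,1,1,1,1,1,1,1,1).

Computing H_k = (kernel of ∂_k) / (image of ∂_{k+1}):

  H_1: rank ker ∂_1 − rank ∂_2 = (24 − 7) − 15 = 2, and the invariant factors of ∂_2 are all 1, so H_1 = Z^2.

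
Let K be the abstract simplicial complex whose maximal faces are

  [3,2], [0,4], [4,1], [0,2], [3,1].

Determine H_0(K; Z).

Order the vertices as 0 < 1 < 2 < 3 < 4. Listing each simplex with vertices in this order, K has dimension 1 with simplices:

  0-simplices (5): [0], [1], [2], [3], [4]
  1-simplices (5): [0,2], [0,4], [1,3], [1,4], [2,3]

Hence C_0 ≅ Z^5, C_1 ≅ Z^5.

Boundary ∂_1: C_1 → C_0 is given by ∂[p,q] = [q] − [p]. For instance
  ∂[1,4] = [4] − [1].
The 5×5 boundary matrix has rank 4 and Smith normal form diag(1,1,1,1).

Reading off H_k = ker ∂_k / im ∂_{k+1}:

  H_0: rank C_0 − rank ∂_1 = 5 − 4 = 1, and the invariant factors of ∂_1 are all 1, so H_0 = Z.

(K is a triangulation of the circle S^1.)

H_0 = Z.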